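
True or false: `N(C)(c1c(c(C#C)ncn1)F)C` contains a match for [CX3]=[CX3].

False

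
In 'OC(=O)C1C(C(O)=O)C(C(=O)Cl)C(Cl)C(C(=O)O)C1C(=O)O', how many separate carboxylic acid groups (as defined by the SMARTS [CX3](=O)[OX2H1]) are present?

4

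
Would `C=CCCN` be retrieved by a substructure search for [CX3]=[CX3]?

Yes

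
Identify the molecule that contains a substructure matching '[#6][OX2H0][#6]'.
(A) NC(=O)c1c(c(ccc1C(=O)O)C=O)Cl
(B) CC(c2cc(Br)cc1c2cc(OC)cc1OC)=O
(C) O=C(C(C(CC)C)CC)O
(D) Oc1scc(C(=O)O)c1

B

[#6][OX2H0][#6] describes an aliphatic oxygen bridging two carbons with no H on the oxygen (an ether).
(A) has a carboxylic acid group (-C(=O)OH) but the -OH oxygen has H1; the =O is OX1, not OX2.
(B) contains a methoxy ether (-OCH3), which satisfies every atom and bond constraint.
(C) has a carboxylic acid group (-C(=O)OH) but the -OH oxygen has H1; the =O is OX1, not OX2.
(D) has a hydroxyl group (-OH) but the oxygen has H1, not H0 bridging two carbons.
So the answer is (B).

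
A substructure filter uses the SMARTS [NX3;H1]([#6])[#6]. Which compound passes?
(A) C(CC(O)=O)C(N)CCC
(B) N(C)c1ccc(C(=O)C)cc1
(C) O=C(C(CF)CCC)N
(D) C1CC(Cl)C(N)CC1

B

[NX3;H1]([#6])[#6] describes a trivalent nitrogen with one H, bonded to two carbons (a secondary amine).
(A) has a primary amino group (-NH2) but the nitrogen has H2 and only one carbon neighbour.
(B) contains an N-methylamino group (-NHCH3), which satisfies every atom and bond constraint.
(C) has a primary amide (-C(=O)NH2) but the -C(=O)NH2 nitrogen has H2, not H1.
(D) has a primary amino group (-NH2) but the nitrogen has H2 and only one carbon neighbour.
So the answer is (B).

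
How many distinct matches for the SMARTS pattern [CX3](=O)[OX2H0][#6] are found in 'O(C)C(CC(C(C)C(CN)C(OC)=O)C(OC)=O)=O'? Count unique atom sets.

[CX3](=O)[OX2H0][#6] is the SMARTS for an ester: a carbonyl carbon bonded to an oxygen that is itself bonded to carbon (no H on that O).
The molecule carries 3 separate instances of a methyl-ester group (-C(=O)OCH3) meeting every constraint; each maps to a distinct set of atoms, giving 3 matches.

3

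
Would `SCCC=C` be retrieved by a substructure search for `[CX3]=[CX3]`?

Yes

The pattern [CX3]=[CX3] describes a non-aromatic C=C double bond between two sp2 carbons — an alkene.
The molecule carries a vinyl group (-CH=CH2), whose atoms satisfy every constraint of the query, so the pattern matches.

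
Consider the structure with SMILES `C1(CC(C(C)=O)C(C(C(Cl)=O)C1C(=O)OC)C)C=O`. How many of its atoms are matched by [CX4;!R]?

Check the 19 heavy atoms by environment: 6× C (X4, in 6-ring) → no; 4× C (X3, acyclic) → no; 4× O (X1, acyclic) → no; 3× C (X4, acyclic) → match; 1× O (X2, acyclic) → no; 1× Cl (X1, acyclic) → no.
That gives 3 matching atoms.

3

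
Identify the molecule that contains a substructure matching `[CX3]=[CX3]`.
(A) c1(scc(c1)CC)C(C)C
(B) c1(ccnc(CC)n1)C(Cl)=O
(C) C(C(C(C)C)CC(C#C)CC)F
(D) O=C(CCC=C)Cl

D

[CX3]=[CX3] describes a non-aromatic C=C double bond between two sp2 carbons (an alkene).
(A) has an ethyl group (-CH2CH3) but its C-C bond is a single bond between CX4 carbons, not CX3=CX3.
(B) has an ethyl group (-CH2CH3) but its C-C bond is a single bond between CX4 carbons, not CX3=CX3.
(C) has an ethynyl group (-C#CH) but the C-C bond is a triple bond, not a double bond.
(D) contains a vinyl group (-CH=CH2), which satisfies every atom and bond constraint.
So the answer is (D).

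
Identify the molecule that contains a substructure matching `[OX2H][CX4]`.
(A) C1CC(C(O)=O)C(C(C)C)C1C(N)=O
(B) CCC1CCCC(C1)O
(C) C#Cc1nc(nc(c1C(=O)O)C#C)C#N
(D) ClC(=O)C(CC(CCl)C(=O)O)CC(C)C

B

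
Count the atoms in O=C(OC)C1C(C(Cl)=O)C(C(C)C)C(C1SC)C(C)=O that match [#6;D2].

0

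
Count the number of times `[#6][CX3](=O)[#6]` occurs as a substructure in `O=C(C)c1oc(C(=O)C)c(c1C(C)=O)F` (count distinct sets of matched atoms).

[#6][CX3](=O)[#6] is the SMARTS for a ketone: a carbonyl carbon (no H) flanked by two carbons.
The molecule carries 3 separate instances of an acetyl/ketone group (-C(=O)CH3) meeting every constraint; each maps to a distinct set of atoms, giving 3 matches.

3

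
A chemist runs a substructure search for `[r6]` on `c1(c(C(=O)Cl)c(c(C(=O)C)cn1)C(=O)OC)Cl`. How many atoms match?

6

The query [r6] means: r6 matches atoms in a six-membered ring.
Check the 17 heavy atoms by environment: 1× n (aromatic, in 6-ring) → match; 5× c (aromatic, in 6-ring) → match; 2× Cl (acyclic) → no; 5× C (acyclic) → no; 4× O (acyclic) → no.
Summing the matching environments: 1 + 5 = 6 matching atoms.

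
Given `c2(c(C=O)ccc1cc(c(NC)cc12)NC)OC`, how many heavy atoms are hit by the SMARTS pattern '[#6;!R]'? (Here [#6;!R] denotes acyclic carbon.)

4

The query [#6;!R] means: carbon not in any ring.
Check the 18 heavy atoms by environment: 10× c (aromatic, in 6-ring) → no; 2× N (acyclic) → no; 4× C (acyclic) → match; 2× O (acyclic) → no.
That gives 4 matching atoms.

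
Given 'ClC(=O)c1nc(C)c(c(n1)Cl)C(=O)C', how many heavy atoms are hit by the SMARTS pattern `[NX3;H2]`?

0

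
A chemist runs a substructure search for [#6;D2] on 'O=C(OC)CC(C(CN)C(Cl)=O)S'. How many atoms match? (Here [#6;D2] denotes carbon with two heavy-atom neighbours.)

2

The query [#6;D2] means: any carbon bonded to exactly two heavy atoms.
Check the 13 heavy atoms by environment: 2× C (D2) → match; 4× C (D3) → no; 2× O (D1) → no; 1× O (D2) → no; 1× C (D1) → no; 1× N (D1) → no; 1× S (D1) → no; 1× Cl (D1) → no.
That gives 2 matching atoms.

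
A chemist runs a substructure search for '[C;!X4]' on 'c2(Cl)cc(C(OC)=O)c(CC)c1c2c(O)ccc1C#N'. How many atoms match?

Check the 20 heavy atoms by environment: 10× c (aromatic, X3) → no; 1× Cl (X1) → no; 3× C (X4) → no; 1× C (X3) → match; 1× O (X1) → no; 2× O (X2) → no; 1× C (X2) → match; 1× N (X1) → no.
Summing the matching environments: 1 + 1 = 2 matching atoms.

2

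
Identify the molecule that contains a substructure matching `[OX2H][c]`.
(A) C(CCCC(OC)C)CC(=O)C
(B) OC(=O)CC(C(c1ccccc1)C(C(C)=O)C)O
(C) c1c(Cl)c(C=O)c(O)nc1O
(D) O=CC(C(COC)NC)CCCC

[OX2H][c] describes a hydroxyl oxygen attached to an aromatic carbon (a phenol).
(A) has a methoxy ether (-OCH3) but the oxygen has H0, not H1.
(B) has a hydroxyl group (-OH) but the -OH is on an aliphatic carbon, not an aromatic c.
(C) contains a hydroxyl group (-OH), which satisfies every atom and bond constraint.
(D) has a methoxy ether (-OCH3) but the oxygen has H0, not H1.
So the answer is (C).

C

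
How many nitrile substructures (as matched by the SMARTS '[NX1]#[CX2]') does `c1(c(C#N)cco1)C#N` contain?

[NX1]#[CX2] is the SMARTS for a nitrile: a nitrogen triple-bonded to a two-connected carbon.
The molecule carries 2 separate instances of a nitrile (-C#N) meeting every constraint; each maps to a distinct set of atoms, giving 2 matches.

2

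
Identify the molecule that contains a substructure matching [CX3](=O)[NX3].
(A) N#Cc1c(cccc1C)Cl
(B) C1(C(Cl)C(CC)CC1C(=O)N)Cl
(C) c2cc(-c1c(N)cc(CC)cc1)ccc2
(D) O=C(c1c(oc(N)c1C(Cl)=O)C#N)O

[CX3](=O)[NX3] describes a carbonyl carbon bonded to a trivalent nitrogen (an amide).
(A) has a nitrile (-C#N) but the nitrile N is NX1 (triple-bonded), not NX3.
(B) contains a primary amide (-C(=O)NH2), which satisfies every atom and bond constraint.
(C) has a primary amino group (-NH2) but the -NH2 is not attached to a carbonyl carbon.
(D) has a carboxylic acid group (-C(=O)OH) but the carbonyl is bonded to O, not to an NX3 nitrogen.
So the answer is (B).

B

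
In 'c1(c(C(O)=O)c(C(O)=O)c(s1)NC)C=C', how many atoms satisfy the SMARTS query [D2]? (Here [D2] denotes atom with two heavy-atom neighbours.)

3

Check the 15 heavy atoms by environment: 1× s (aromatic, D2) → match; 4× c (aromatic, D3) → no; 2× C (D3) → no; 4× O (D1) → no; 1× N (D2) → match; 2× C (D1) → no; 1× C (D2) → match.
Summing the matching environments: 1 + 1 + 1 = 3 matching atoms.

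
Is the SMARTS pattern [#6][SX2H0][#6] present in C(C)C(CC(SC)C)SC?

Yes

The pattern [#6][SX2H0][#6] describes an aliphatic sulfur bridging two carbons with no H on the sulfur — a thioether.
The molecule carries a methylthio ether (-SCH3), whose atoms satisfy every constraint of the query, so the pattern matches.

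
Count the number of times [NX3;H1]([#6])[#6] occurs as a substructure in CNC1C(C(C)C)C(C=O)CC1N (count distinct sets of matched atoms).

1

[NX3;H1]([#6])[#6] is the SMARTS for a secondary amine: a trivalent nitrogen with one H, bonded to two carbons.
Exactly one fragment in the molecule meets all constraints, giving 1 match.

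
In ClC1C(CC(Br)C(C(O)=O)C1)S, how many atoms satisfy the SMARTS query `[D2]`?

Check the 12 heavy atoms by environment: 5× C (D3) → no; 2× C (D2) → match; 2× O (D1) → no; 1× Cl (D1) → no; 1× S (D1) → no; 1× Br (D1) → no.
That gives 2 matching atoms.

2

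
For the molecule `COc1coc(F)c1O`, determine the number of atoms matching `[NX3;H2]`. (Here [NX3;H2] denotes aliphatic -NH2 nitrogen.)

0

The query [NX3;H2] means: aliphatic N with 3 total connections, two of them H — an -NH2 nitrogen (amine or amide).
Check the 9 heavy atoms by environment: 1× o (aromatic, H0, X2) → no; 1× c (aromatic, H1, X3) → no; 3× c (aromatic, H0, X3) → no; 1× O (H1, X2) → no; 1× O (H0, X2) → no; 1× C (H3, X4) → no; 1× F (H0, X1) → no.
No environment satisfies the query, so 0 matching atoms.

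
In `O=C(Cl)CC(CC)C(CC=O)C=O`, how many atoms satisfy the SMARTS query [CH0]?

1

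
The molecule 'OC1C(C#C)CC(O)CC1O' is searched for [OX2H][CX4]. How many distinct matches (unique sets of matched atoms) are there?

3

[OX2H][CX4] is the SMARTS for an aliphatic alcohol: a hydroxyl oxygen bound to an sp3 (X4) carbon.
The molecule carries 3 separate instances of a hydroxyl group (-OH) meeting every constraint; each maps to a distinct set of atoms, giving 3 matches.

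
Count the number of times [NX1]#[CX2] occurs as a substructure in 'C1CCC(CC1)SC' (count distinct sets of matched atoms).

0

[NX1]#[CX2] is the SMARTS for a nitrile: a nitrogen triple-bonded to a two-connected carbon.
No fragment in the molecule satisfies every constraint, giving 0 matches.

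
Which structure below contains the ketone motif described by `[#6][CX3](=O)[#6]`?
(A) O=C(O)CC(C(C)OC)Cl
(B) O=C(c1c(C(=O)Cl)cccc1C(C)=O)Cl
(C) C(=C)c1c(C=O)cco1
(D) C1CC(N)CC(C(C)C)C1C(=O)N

B

[#6][CX3](=O)[#6] describes a carbonyl carbon (no H) flanked by two carbons (a ketone).
(A) has a carboxylic acid group (-C(=O)OH) but one neighbour of the carbonyl carbon is O, not C.
(B) contains an acetyl/ketone group (-C(=O)CH3), which satisfies every atom and bond constraint.
(C) has an aldehyde (-CHO) but the carbonyl carbon has H1, so it is not flanked by two carbons.
(D) has a primary amide (-C(=O)NH2) but one neighbour of the carbonyl carbon is N, not C.
So the answer is (B).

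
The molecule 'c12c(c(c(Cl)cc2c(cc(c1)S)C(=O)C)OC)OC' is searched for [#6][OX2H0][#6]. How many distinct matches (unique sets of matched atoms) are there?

[#6][OX2H0][#6] is the SMARTS for an ether: an aliphatic oxygen bridging two carbons with no H on the oxygen.
The molecule carries 2 separate instances of a methoxy ether (-OCH3) meeting every constraint; each maps to a distinct set of atoms, giving 2 matches.

2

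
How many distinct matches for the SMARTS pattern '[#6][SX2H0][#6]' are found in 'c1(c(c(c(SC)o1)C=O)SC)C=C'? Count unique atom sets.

2

[#6][SX2H0][#6] is the SMARTS for a thioether: an aliphatic sulfur bridging two carbons with no H on the sulfur.
The molecule carries 2 separate instances of a methylthio ether (-SCH3) meeting every constraint; each maps to a distinct set of atoms, giving 2 matches.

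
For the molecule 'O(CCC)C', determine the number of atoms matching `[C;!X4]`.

0

The query [C;!X4] means: aliphatic carbon that does not have four total connections.
Check the 5 heavy atoms by environment: 4× C (X4) → no; 1× O (X2) → no.
No environment satisfies the query, so 0 matching atoms.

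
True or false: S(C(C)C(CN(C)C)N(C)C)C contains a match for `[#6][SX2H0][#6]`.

True

The pattern [#6][SX2H0][#6] describes an aliphatic sulfur bridging two carbons with no H on the sulfur — a thioether.
The molecule carries a methylthio ether (-SCH3), whose atoms satisfy every constraint of the query, so the pattern matches.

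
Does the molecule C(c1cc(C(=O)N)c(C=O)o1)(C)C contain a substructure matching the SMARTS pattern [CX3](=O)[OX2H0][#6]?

The pattern [CX3](=O)[OX2H0][#6] describes a carbonyl carbon bonded to an oxygen that is itself bonded to carbon (no H on that O) — an ester.
The closest candidate here is a primary amide (-C(=O)NH2), but the carbonyl is bonded to N, not to an O-C linkage. No other fragment satisfies the full query, so there is no match.

No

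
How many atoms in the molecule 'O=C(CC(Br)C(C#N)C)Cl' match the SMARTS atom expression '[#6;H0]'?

2

The query [#6;H0] means: any carbon with no attached hydrogen.
Check the 10 heavy atoms by environment: 1× C (H2) → no; 2× C (H1) → no; 1× C (H3) → no; 2× C (H0) → match; 1× N (H0) → no; 1× O (H0) → no; 1× Cl (H0) → no; 1× Br (H0) → no.
That gives 2 matching atoms.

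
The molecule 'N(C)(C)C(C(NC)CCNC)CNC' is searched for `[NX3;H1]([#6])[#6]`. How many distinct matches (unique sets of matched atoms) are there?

3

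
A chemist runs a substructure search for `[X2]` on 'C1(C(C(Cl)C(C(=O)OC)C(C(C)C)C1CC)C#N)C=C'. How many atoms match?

2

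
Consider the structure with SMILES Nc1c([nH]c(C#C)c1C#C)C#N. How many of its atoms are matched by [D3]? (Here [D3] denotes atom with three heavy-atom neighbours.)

4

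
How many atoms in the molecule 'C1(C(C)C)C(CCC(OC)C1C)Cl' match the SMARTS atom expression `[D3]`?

The query [D3] means: atom with exactly three heavy-atom neighbours.
Check the 13 heavy atoms by environment: 5× C (D3) → match; 2× C (D2) → no; 1× Cl (D1) → no; 4× C (D1) → no; 1× O (D2) → no.
That gives 5 matching atoms.

5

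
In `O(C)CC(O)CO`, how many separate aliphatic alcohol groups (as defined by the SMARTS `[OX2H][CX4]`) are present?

2

[OX2H][CX4] is the SMARTS for an aliphatic alcohol: a hydroxyl oxygen bound to an sp3 (X4) carbon.
The molecule carries 2 separate instances of a hydroxyl group (-OH) meeting every constraint; each maps to a distinct set of atoms, giving 2 matches.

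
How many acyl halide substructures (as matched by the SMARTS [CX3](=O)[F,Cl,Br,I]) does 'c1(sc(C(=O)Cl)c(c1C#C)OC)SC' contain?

1

[CX3](=O)[F,Cl,Br,I] is the SMARTS for an acyl halide: a carbonyl carbon bonded to a halogen.
Exactly one fragment in the molecule meets all constraints, giving 1 match.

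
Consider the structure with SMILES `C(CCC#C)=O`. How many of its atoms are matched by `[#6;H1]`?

2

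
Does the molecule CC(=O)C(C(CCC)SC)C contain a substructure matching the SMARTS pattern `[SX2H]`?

No

The pattern [SX2H] describes an aliphatic sulfur with two connections, one being H — a thiol.
The closest candidate here is a methylthio ether (-SCH3), but the sulfur has H0 (bonded to two carbons), not H1. No other fragment satisfies the full query, so there is no match.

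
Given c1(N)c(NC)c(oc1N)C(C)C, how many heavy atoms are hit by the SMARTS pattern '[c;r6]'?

0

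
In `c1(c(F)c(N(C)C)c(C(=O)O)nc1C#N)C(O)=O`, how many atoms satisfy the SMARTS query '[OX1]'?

2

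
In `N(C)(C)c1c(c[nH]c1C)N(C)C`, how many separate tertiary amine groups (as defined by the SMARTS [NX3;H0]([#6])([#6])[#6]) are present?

[NX3;H0]([#6])([#6])[#6] is the SMARTS for a tertiary amine: a trivalent nitrogen with no H, bonded to three carbons.
The molecule carries 2 separate instances of a dimethylamino group (-N(CH3)2) meeting every constraint; each maps to a distinct set of atoms, giving 2 matches.

2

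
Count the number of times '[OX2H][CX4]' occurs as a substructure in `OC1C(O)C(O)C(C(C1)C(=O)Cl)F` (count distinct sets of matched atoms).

3

[OX2H][CX4] is the SMARTS for an aliphatic alcohol: a hydroxyl oxygen bound to an sp3 (X4) carbon.
The molecule carries 3 separate instances of a hydroxyl group (-OH) meeting every constraint; each maps to a distinct set of atoms, giving 3 matches.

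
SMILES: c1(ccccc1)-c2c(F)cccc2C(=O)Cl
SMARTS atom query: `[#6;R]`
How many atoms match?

12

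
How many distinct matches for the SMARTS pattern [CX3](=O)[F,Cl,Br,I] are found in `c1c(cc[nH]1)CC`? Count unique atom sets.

0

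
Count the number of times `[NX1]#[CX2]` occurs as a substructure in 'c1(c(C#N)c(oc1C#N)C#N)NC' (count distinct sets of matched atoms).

3

[NX1]#[CX2] is the SMARTS for a nitrile: a nitrogen triple-bonded to a two-connected carbon.
The molecule carries 3 separate instances of a nitrile (-C#N) meeting every constraint; each maps to a distinct set of atoms, giving 3 matches.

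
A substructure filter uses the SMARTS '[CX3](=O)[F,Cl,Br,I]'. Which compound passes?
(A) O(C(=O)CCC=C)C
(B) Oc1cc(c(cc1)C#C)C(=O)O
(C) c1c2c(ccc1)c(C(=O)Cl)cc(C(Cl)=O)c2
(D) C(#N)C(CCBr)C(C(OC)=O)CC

C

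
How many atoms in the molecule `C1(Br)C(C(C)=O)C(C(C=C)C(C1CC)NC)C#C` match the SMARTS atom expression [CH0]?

Check the 18 heavy atoms by environment: 8× C (H1) → no; 2× C (H0) → match; 1× O (H0) → no; 3× C (H3) → no; 2× C (H2) → no; 1× Br (H0) → no; 1× N (H1) → no.
That gives 2 matching atoms.

2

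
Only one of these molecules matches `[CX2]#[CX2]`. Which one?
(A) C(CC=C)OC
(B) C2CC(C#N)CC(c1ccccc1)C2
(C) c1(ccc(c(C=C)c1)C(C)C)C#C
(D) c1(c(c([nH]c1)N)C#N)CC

C

[CX2]#[CX2] describes a carbon-carbon triple bond (an alkyne).
(A) has a vinyl group (-CH=CH2) but the C=C is a double bond; both carbons are CX3, not CX2.
(B) has a nitrile (-C#N) but the triple bond is C#N, not C#C.
(C) contains an ethynyl group (-C#CH), which satisfies every atom and bond constraint.
(D) has a nitrile (-C#N) but the triple bond is C#N, not C#C.
So the answer is (C).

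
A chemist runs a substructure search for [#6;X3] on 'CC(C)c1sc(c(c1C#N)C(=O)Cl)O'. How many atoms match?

5

The query [#6;X3] means: any carbon (aromatic or not) with three total connections.
Check the 14 heavy atoms by environment: 1× s (aromatic, X2) → no; 4× c (aromatic, X3) → match; 1× C (X2) → no; 1× N (X1) → no; 3× C (X4) → no; 1× C (X3) → match; 1× O (X1) → no; 1× Cl (X1) → no; 1× O (X2) → no.
Summing the matching environments: 4 + 1 = 5 matching atoms.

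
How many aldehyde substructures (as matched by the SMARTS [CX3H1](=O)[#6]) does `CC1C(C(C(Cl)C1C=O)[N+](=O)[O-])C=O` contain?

[CX3H1](=O)[#6] is the SMARTS for an aldehyde: an sp2 carbon with one H, double-bonded to O and single-bonded to carbon.
The molecule carries 2 separate instances of an aldehyde (-CHO) meeting every constraint; each maps to a distinct set of atoms, giving 2 matches.

2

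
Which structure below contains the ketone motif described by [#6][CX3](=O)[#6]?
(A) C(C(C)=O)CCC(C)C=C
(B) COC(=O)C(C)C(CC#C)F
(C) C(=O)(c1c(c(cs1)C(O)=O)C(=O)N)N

A

[#6][CX3](=O)[#6] describes a carbonyl carbon (no H) flanked by two carbons (a ketone).
(A) contains an acetyl/ketone group (-C(=O)CH3), which satisfies every atom and bond constraint.
(B) has a methyl-ester group (-C(=O)OCH3) but one neighbour of the carbonyl carbon is O, not C.
(C) has a primary amide (-C(=O)NH2) but one neighbour of the carbonyl carbon is N, not C.
So the answer is (A).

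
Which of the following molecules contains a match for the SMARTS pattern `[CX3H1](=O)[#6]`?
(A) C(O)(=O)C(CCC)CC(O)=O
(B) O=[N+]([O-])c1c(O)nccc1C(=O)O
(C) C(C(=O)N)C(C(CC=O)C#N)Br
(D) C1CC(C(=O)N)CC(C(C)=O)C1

[CX3H1](=O)[#6] describes an sp2 carbon with one H, double-bonded to O and single-bonded to carbon (an aldehyde).
(A) has a carboxylic acid group (-C(=O)OH) but the carbonyl carbon has H0 and is bonded to O, not H1.
(B) has a carboxylic acid group (-C(=O)OH) but the carbonyl carbon has H0 and is bonded to O, not H1.
(C) contains an aldehyde (-CHO), which satisfies every atom and bond constraint.
(D) has an acetyl/ketone group (-C(=O)CH3) but the carbonyl carbon has H0 (two carbon neighbours), not H1.
So the answer is (C).

C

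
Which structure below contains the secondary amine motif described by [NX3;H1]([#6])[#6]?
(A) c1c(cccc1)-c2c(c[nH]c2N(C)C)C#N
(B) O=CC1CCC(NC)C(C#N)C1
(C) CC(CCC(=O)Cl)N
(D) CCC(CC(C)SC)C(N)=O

[NX3;H1]([#6])[#6] describes a trivalent nitrogen with one H, bonded to two carbons (a secondary amine).
(A) has a dimethylamino group (-N(CH3)2) but the nitrogen has H0, not H1.
(B) contains an N-methylamino group (-NHCH3), which satisfies every atom and bond constraint.
(C) has a primary amino group (-NH2) but the nitrogen has H2 and only one carbon neighbour.
(D) has a primary amide (-C(=O)NH2) but the -C(=O)NH2 nitrogen has H2, not H1.
So the answer is (B).

B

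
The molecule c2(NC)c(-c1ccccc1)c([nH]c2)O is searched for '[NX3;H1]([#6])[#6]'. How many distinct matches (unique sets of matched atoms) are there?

1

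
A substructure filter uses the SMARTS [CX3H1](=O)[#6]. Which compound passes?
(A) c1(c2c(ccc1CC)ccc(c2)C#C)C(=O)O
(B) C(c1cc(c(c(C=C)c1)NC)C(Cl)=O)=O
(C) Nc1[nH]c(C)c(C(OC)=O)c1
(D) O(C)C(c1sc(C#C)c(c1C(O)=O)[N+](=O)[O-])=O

[CX3H1](=O)[#6] describes an sp2 carbon with one H, double-bonded to O and single-bonded to carbon (an aldehyde).
(A) has a carboxylic acid group (-C(=O)OH) but the carbonyl carbon has H0 and is bonded to O, not H1.
(B) contains an aldehyde (-CHO), which satisfies every atom and bond constraint.
(C) has a methyl-ester group (-C(=O)OCH3) but the carbonyl carbon has H0, not H1.
(D) has a carboxylic acid group (-C(=O)OH) but the carbonyl carbon has H0 and is bonded to O, not H1.
So the answer is (B).

B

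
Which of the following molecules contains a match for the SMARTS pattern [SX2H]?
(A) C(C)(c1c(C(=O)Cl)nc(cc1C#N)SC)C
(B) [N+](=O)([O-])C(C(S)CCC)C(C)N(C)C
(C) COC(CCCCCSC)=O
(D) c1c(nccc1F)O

B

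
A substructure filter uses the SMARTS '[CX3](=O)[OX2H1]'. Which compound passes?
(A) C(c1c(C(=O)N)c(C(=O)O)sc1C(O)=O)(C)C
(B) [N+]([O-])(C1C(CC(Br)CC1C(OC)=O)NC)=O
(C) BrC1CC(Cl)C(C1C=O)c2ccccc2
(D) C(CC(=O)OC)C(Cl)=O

[CX3](=O)[OX2H1] describes an sp2 carbon double-bonded to O and single-bonded to an -OH oxygen (a carboxylic acid).
(A) contains a carboxylic acid group (-C(=O)OH), which satisfies every atom and bond constraint.
(B) has a methyl-ester group (-C(=O)OCH3) but the singly-bonded O has no H (OX2H0, not OX2H1).
(C) has an aldehyde (-CHO) but there is no singly-bonded oxygen on the carbonyl carbon.
(D) has a methyl-ester group (-C(=O)OCH3) but the singly-bonded O has no H (OX2H0, not OX2H1).
So the answer is (A).

A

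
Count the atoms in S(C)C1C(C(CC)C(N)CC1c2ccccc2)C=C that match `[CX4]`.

9

Check the 19 heavy atoms by environment: 9× C (X4) → match; 6× c (aromatic, X3) → no; 1× S (X2) → no; 1× N (X3) → no; 2× C (X3) → no.
That gives 9 matching atoms.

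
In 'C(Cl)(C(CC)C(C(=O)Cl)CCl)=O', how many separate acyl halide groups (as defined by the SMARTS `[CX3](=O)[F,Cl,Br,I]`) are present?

2

[CX3](=O)[F,Cl,Br,I] is the SMARTS for an acyl halide: a carbonyl carbon bonded to a halogen.
The molecule carries 2 separate instances of an acyl chloride (-C(=O)Cl) meeting every constraint; each maps to a distinct set of atoms, giving 2 matches.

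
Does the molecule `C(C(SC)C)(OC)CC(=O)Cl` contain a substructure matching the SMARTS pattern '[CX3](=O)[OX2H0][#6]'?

No

The pattern [CX3](=O)[OX2H0][#6] describes a carbonyl carbon bonded to an oxygen that is itself bonded to carbon (no H on that O) — an ester.
The closest candidate here is a methoxy ether (-OCH3), but the ether oxygen is not adjacent to a C=O carbon. No other fragment satisfies the full query, so there is no match.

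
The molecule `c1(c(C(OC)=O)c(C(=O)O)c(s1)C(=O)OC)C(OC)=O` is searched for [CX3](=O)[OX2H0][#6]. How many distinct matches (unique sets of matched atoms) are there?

[CX3](=O)[OX2H0][#6] is the SMARTS for an ester: a carbonyl carbon bonded to an oxygen that is itself bonded to carbon (no H on that O).
The molecule carries 3 separate instances of a methyl-ester group (-C(=O)OCH3) meeting every constraint; each maps to a distinct set of atoms, giving 3 matches.

3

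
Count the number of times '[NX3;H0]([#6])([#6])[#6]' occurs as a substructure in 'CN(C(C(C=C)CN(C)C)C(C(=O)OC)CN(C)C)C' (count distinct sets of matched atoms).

3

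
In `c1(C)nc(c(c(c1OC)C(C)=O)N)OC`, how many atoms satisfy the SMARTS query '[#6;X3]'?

6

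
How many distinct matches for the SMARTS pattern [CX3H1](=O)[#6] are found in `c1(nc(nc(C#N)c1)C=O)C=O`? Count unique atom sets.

[CX3H1](=O)[#6] is the SMARTS for an aldehyde: an sp2 carbon with one H, double-bonded to O and single-bonded to carbon.
The molecule carries 2 separate instances of an aldehyde (-CHO) meeting every constraint; each maps to a distinct set of atoms, giving 2 matches.

2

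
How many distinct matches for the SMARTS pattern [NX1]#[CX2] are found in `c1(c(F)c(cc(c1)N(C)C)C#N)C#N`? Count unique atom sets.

[NX1]#[CX2] is the SMARTS for a nitrile: a nitrogen triple-bonded to a two-connected carbon.
The molecule carries 2 separate instances of a nitrile (-C#N) meeting every constraint; each maps to a distinct set of atoms, giving 2 matches.

2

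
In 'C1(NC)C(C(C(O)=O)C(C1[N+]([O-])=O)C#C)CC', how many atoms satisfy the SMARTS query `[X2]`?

3

The query [X2] means: any atom with exactly two total connections (bonds + H).
Check the 17 heavy atoms by environment: 8× C (X4) → no; 1× C (X3) → no; 2× O (X1) → no; 1× O (X2) → match; 1× N (X3) → no; 1× N (charge +1, X3) → no; 1× O (charge -1, X1) → no; 2× C (X2) → match.
Summing the matching environments: 1 + 2 = 3 matching atoms.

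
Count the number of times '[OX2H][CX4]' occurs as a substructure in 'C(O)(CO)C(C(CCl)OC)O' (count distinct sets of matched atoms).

[OX2H][CX4] is the SMARTS for an aliphatic alcohol: a hydroxyl oxygen bound to an sp3 (X4) carbon.
The molecule carries 3 separate instances of a hydroxyl group (-OH) meeting every constraint; each maps to a distinct set of atoms, giving 3 matches.

3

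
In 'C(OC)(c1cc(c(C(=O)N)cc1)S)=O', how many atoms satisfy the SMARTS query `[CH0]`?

2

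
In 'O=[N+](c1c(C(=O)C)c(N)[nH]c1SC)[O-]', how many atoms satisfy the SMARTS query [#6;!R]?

3

The query [#6;!R] means: carbon not in any ring.
Check the 14 heavy atoms by environment: 1× n (aromatic, in 5-ring) → no; 4× c (aromatic, in 5-ring) → no; 1× N (charge +1, acyclic) → no; 1× O (charge -1, acyclic) → no; 2× O (acyclic) → no; 1× S (acyclic) → no; 3× C (acyclic) → match; 1× N (acyclic) → no.
That gives 3 matching atoms.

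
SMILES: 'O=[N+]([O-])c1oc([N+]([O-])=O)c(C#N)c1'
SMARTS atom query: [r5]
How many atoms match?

5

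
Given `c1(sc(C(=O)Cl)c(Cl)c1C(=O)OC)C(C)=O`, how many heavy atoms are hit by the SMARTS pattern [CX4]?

2

The query [CX4] means: C with X4: aliphatic carbon with exactly 4 total connections (bonds + H).
Check the 16 heavy atoms by environment: 1× s (aromatic, X2) → no; 4× c (aromatic, X3) → no; 3× C (X3) → no; 3× O (X1) → no; 2× Cl (X1) → no; 2× C (X4) → match; 1× O (X2) → no.
That gives 2 matching atoms.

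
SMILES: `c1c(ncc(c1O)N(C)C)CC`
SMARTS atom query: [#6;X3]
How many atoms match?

Check the 12 heavy atoms by environment: 1× n (aromatic, X2) → no; 5× c (aromatic, X3) → match; 1× O (X2) → no; 1× N (X3) → no; 4× C (X4) → no.
That gives 5 matching atoms.

5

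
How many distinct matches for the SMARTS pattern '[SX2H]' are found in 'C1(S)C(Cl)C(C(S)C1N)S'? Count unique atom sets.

3

[SX2H] is the SMARTS for a thiol: an aliphatic sulfur with two connections, one being H.
The molecule carries 3 separate instances of a thiol (-SH) meeting every constraint; each maps to a distinct set of atoms, giving 3 matches.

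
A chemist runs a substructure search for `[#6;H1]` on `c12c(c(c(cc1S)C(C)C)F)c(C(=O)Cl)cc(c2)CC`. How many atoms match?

The query [#6;H1] means: any carbon bearing exactly one hydrogen.
Check the 20 heavy atoms by environment: 7× c (aromatic, H0) → no; 3× c (aromatic, H1) → match; 1× F (H0) → no; 1× C (H1) → match; 3× C (H3) → no; 1× C (H0) → no; 1× O (H0) → no; 1× Cl (H0) → no; 1× S (H1) → no; 1× C (H2) → no.
Summing the matching environments: 3 + 1 = 4 matching atoms.

4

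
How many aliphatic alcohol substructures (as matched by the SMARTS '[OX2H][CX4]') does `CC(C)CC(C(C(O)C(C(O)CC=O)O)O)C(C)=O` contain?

[OX2H][CX4] is the SMARTS for an aliphatic alcohol: a hydroxyl oxygen bound to an sp3 (X4) carbon.
The molecule carries 4 separate instances of a hydroxyl group (-OH) meeting every constraint; each maps to a distinct set of atoms, giving 4 matches.

4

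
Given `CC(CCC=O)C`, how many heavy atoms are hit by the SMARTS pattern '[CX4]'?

The query [CX4] means: C with X4: aliphatic carbon with exactly 4 total connections (bonds + H).
Check the 7 heavy atoms by environment: 5× C (X4) → match; 1× C (X3) → no; 1× O (X1) → no.
That gives 5 matching atoms.

5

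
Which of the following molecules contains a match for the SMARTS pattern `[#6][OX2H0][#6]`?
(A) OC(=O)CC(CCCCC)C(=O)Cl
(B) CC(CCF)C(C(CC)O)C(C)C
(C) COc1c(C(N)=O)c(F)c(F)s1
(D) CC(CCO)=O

C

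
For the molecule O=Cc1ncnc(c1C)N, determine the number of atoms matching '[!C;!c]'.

4

The query [!C;!c] means: neither aliphatic nor aromatic carbon — same as [!#6].
Check the 10 heavy atoms by environment: 2× n (aromatic) → match; 4× c (aromatic) → no; 1× N → match; 2× C → no; 1× O → match.
Summing the matching environments: 2 + 1 + 1 = 4 matching atoms.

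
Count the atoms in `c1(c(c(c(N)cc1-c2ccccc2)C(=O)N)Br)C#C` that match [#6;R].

12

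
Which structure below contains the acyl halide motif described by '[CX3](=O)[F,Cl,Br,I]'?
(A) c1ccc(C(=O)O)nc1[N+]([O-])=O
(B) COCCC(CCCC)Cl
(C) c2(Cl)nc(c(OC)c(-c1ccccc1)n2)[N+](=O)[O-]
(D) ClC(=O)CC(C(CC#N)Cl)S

D

[CX3](=O)[F,Cl,Br,I] describes a carbonyl carbon bonded to a halogen (an acyl halide).
(A) has a carboxylic acid group (-C(=O)OH) but the carbonyl is bonded to -OH, not to a halogen.
(B) has a chloro substituent but the Cl is not on a carbonyl carbon.
(C) has a chloro substituent but the Cl is not on a carbonyl carbon.
(D) contains an acyl chloride (-C(=O)Cl), which satisfies every atom and bond constraint.
So the answer is (D).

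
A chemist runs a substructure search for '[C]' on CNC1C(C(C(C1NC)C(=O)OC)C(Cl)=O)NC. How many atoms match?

11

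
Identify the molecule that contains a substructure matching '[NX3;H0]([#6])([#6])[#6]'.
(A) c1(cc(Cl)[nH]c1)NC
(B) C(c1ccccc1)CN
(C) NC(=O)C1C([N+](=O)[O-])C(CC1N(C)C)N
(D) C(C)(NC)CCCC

C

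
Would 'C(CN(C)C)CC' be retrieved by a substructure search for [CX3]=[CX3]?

The pattern [CX3]=[CX3] describes a non-aromatic C=C double bond between two sp2 carbons — an alkene.
The closest candidate here is an ethyl group (-CH2CH3), but its C-C bond is a single bond between CX4 carbons, not CX3=CX3. No other fragment satisfies the full query, so there is no match.

No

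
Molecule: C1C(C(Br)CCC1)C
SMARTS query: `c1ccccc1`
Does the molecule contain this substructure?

No

The pattern c1ccccc1 describes six aromatic carbons in a ring — a benzene ring.
The closest candidate here is a methyl group (-CH3), but no six-membered all-carbon aromatic ring is present. No other fragment satisfies the full query, so there is no match.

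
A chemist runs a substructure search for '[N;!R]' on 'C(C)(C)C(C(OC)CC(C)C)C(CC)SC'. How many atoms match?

The query [N;!R] means: aliphatic nitrogen not in a ring.
Check the 16 heavy atoms by environment: 14× C (acyclic) → no; 1× O (acyclic) → no; 1× S (acyclic) → no.
No environment satisfies the query, so 0 matching atoms.

0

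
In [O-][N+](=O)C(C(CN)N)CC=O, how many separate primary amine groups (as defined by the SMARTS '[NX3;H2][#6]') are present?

2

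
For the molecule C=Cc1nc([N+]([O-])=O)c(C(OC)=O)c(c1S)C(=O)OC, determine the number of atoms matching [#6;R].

Check the 20 heavy atoms by environment: 1× n (aromatic, in 6-ring) → no; 5× c (aromatic, in 6-ring) → match; 1× S (acyclic) → no; 6× C (acyclic) → no; 5× O (acyclic) → no; 1× N (charge +1, acyclic) → no; 1× O (charge -1, acyclic) → no.
That gives 5 matching atoms.

5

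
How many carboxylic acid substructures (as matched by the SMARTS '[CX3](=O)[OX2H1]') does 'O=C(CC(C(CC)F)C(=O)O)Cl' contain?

1

[CX3](=O)[OX2H1] is the SMARTS for a carboxylic acid: an sp2 carbon double-bonded to O and single-bonded to an -OH oxygen.
Exactly one fragment in the molecule meets all constraints, giving 1 match.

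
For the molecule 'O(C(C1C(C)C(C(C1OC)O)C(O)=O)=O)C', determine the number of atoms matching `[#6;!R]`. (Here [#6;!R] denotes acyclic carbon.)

The query [#6;!R] means: carbon not in any ring.
Check the 16 heavy atoms by environment: 5× C (in 5-ring) → no; 6× O (acyclic) → no; 5× C (acyclic) → match.
That gives 5 matching atoms.

5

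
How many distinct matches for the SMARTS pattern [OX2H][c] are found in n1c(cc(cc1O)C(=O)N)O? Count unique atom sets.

2

[OX2H][c] is the SMARTS for a phenol: a hydroxyl oxygen attached to an aromatic carbon.
The molecule carries 2 separate instances of a hydroxyl group (-OH) meeting every constraint; each maps to a distinct set of atoms, giving 2 matches.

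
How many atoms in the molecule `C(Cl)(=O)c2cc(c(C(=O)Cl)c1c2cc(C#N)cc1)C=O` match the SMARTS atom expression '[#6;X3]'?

13

Check the 20 heavy atoms by environment: 10× c (aromatic, X3) → match; 3× C (X3) → match; 3× O (X1) → no; 2× Cl (X1) → no; 1× C (X2) → no; 1× N (X1) → no.
Summing the matching environments: 10 + 3 = 13 matching atoms.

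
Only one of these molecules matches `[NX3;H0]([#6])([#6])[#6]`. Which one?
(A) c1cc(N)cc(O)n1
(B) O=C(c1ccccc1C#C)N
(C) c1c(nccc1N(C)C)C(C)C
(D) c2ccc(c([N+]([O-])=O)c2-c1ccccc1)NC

C

[NX3;H0]([#6])([#6])[#6] describes a trivalent nitrogen with no H, bonded to three carbons (a tertiary amine).
(A) has a primary amino group (-NH2) but the nitrogen has H2, not H0 with three carbons.
(B) has a primary amide (-C(=O)NH2) but the amide nitrogen has H2 and only one carbon neighbour.
(C) contains a dimethylamino group (-N(CH3)2), which satisfies every atom and bond constraint.
(D) has an N-methylamino group (-NHCH3) but the nitrogen still has one H (H1), not H0.
So the answer is (C).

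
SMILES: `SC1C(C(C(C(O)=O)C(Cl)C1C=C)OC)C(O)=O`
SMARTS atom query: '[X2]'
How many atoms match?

Check the 18 heavy atoms by environment: 7× C (X4) → no; 1× Cl (X1) → no; 4× C (X3) → no; 2× O (X1) → no; 3× O (X2) → match; 1× S (X2) → match.
Summing the matching environments: 3 + 1 = 4 matching atoms.

4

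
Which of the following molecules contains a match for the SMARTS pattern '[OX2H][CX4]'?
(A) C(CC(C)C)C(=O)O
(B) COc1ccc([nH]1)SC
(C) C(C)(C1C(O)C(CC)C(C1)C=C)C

C

[OX2H][CX4] describes a hydroxyl oxygen bound to an sp3 (X4) carbon (an aliphatic alcohol).
(A) has a carboxylic acid group (-C(=O)OH) but the -OH is on a CX3 carbonyl carbon, not a CX4 carbon.
(B) has a methoxy ether (-OCH3) but the oxygen has H0 (ether), not H1.
(C) contains a hydroxyl group (-OH), which satisfies every atom and bond constraint.
So the answer is (C).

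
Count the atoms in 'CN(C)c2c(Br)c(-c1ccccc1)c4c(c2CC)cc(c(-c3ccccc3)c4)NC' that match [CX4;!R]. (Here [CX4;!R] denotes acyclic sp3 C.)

5

Check the 30 heavy atoms by environment: 22× c (aromatic, X3, in 6-ring) → no; 2× N (X3, acyclic) → no; 5× C (X4, acyclic) → match; 1× Br (X1, acyclic) → no.
That gives 5 matching atoms.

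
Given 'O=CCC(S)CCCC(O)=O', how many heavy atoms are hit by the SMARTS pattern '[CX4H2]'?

4

Check the 11 heavy atoms by environment: 4× C (H2, X4) → match; 1× C (H1, X4) → no; 1× C (H0, X3) → no; 2× O (H0, X1) → no; 1× O (H1, X2) → no; 1× C (H1, X3) → no; 1× S (H1, X2) → no.
That gives 4 matching atoms.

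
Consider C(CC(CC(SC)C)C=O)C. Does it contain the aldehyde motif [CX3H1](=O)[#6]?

Yes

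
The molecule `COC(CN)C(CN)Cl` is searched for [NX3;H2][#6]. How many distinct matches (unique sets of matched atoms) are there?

[NX3;H2][#6] is the SMARTS for a primary amine: a trivalent nitrogen with two H attached to carbon.
The molecule carries 2 separate instances of a primary amino group (-NH2) meeting every constraint; each maps to a distinct set of atoms, giving 2 matches.

2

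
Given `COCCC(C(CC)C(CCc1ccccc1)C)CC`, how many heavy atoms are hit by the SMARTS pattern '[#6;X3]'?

6

Check the 20 heavy atoms by environment: 13× C (X4) → no; 1× O (X2) → no; 6× c (aromatic, X3) → match.
That gives 6 matching atoms.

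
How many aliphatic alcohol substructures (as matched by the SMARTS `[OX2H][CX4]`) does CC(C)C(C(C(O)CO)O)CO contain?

[OX2H][CX4] is the SMARTS for an aliphatic alcohol: a hydroxyl oxygen bound to an sp3 (X4) carbon.
The molecule carries 4 separate instances of a hydroxyl group (-OH) meeting every constraint; each maps to a distinct set of atoms, giving 4 matches.

4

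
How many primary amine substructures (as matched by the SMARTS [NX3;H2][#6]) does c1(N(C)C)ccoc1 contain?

0

[NX3;H2][#6] is the SMARTS for a primary amine: a trivalent nitrogen with two H attached to carbon.
The molecule has a dimethylamino group (-N(CH3)2), but the nitrogen has H0, not H2; nothing else fits, so there are 0 matches.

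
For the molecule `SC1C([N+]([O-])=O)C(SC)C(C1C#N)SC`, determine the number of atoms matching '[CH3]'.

Check the 15 heavy atoms by environment: 5× C (H1) → no; 1× N (charge +1, H0) → no; 1× O (charge -1, H0) → no; 1× O (H0) → no; 1× C (H0) → no; 1× N (H0) → no; 2× S (H0) → no; 2× C (H3) → match; 1× S (H1) → no.
That gives 2 matching atoms.

2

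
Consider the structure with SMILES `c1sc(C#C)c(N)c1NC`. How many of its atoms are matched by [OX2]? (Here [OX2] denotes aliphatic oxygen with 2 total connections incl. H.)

The query [OX2] means: aliphatic oxygen with two total connections — ether, hydroxyl, or ester single-bond O.
Check the 10 heavy atoms by environment: 1× s (aromatic, X2) → no; 4× c (aromatic, X3) → no; 2× N (X3) → no; 1× C (X4) → no; 2× C (X2) → no.
No environment satisfies the query, so 0 matching atoms.

0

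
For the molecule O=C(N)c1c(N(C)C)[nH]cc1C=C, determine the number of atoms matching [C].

5

Check the 13 heavy atoms by environment: 1× n (aromatic) → no; 4× c (aromatic) → no; 5× C → match; 2× N → no; 1× O → no.
That gives 5 matching atoms.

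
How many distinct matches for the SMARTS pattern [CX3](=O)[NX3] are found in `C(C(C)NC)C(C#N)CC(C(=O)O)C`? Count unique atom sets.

0

[CX3](=O)[NX3] is the SMARTS for an amide: a carbonyl carbon bonded to a trivalent nitrogen.
The molecule has a nitrile (-C#N), but the nitrile N is NX1 (triple-bonded), not NX3; nothing else fits, so there are 0 matches.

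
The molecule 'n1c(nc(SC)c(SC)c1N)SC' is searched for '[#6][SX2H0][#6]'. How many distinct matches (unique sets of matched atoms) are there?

3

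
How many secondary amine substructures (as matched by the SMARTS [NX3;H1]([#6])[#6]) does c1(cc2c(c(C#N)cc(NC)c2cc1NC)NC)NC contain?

[NX3;H1]([#6])[#6] is the SMARTS for a secondary amine: a trivalent nitrogen with one H, bonded to two carbons.
The molecule carries 4 separate instances of an N-methylamino group (-NHCH3) meeting every constraint; each maps to a distinct set of atoms, giving 4 matches.

4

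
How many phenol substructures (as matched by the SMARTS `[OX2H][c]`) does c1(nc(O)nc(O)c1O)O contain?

[OX2H][c] is the SMARTS for a phenol: a hydroxyl oxygen attached to an aromatic carbon.
The molecule carries 4 separate instances of a hydroxyl group (-OH) meeting every constraint; each maps to a distinct set of atoms, giving 4 matches.

4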